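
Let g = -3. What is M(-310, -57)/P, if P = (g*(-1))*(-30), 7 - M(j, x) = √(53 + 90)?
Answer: -7/90 + √143/90 ≈ 0.055092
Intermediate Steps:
M(j, x) = 7 - √143 (M(j, x) = 7 - √(53 + 90) = 7 - √143)
P = -90 (P = -3*(-1)*(-30) = 3*(-30) = -90)
M(-310, -57)/P = (7 - √143)/(-90) = (7 - √143)*(-1/90) = -7/90 + √143/90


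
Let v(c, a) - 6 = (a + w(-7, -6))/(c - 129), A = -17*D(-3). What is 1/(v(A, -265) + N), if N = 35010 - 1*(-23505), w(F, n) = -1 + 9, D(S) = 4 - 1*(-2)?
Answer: 231/13518608 ≈ 1.7088e-5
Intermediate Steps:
D(S) = 6 (D(S) = 4 + 2 = 6)
w(F, n) = 8
N = 58515 (N = 35010 + 23505 = 58515)
A = -102 (A = -17*6 = -102)
v(c, a) = 6 + (8 + a)/(-129 + c) (v(c, a) = 6 + (a + 8)/(c - 129) = 6 + (8 + a)/(-129 + c))
1/(v(A, -265) + N) = 1/((-766 - 265 + 6*(-102))/(-129 - 102) + 58515) = 1/((-766 - 265 - 612)/(-231) + 58515) = 1/(-1/231*(-1643) + 58515) = 1/(1643/231 + 58515) = 1/(13518608/231) = 231/13518608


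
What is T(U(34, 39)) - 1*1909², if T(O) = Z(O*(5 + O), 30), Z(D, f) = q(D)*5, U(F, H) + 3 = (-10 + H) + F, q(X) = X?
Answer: -3624781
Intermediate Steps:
U(F, H) = -13 + F + H (U(F, H) = -3 + ((-10 + H) + F) = -3 + (-10 + F + H) = -13 + F + H)
Z(D, f) = 5*D (Z(D, f) = D*5 = 5*D)
T(O) = 5*O*(5 + O) (T(O) = 5*(O*(5 + O)) = 5*O*(5 + O))
T(U(34, 39)) - 1*1909² = 5*(-13 + 34 + 39)*(5 + (-13 + 34 + 39)) - 1*1909² = 5*60*(5 + 60) - 1*3644281 = 5*60*65 - 3644281 = 19500 - 3644281 = -3624781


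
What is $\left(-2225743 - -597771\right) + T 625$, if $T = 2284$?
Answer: $-200472$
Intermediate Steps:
$\left(-2225743 - -597771\right) + T 625 = \left(-2225743 - -597771\right) + 2284 \cdot 625 = \left(-2225743 + \left(-218886 + 816657\right)\right) + 1427500 = \left(-2225743 + 597771\right) + 1427500 = -1627972 + 1427500 = -200472$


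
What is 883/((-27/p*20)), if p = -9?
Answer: 883/60 ≈ 14.717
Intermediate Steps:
883/((-27/p*20)) = 883/((-27/(-9)*20)) = 883/((-27*(-1/9)*20)) = 883/((3*20)) = 883/60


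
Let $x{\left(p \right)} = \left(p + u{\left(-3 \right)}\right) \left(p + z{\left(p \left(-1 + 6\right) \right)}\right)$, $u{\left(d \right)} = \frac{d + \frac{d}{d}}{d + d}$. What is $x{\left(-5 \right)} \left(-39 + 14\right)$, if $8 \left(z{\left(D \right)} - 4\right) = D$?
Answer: $- \frac{1925}{4} \approx -481.25$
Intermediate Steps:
$u{\left(d \right)} = \frac{1 + d}{2 d}$ ($u{\left(d \right)} = \frac{d + 1}{2 d} = \left(1 + d\right) \frac{1}{2 d} = \frac{1 + d}{2 d}$)
$z{\left(D \right)} = 4 + \frac{D}{8}$
$x{\left(p \right)} = \left(4 + \frac{13 p}{8}\right) \left(\frac{1}{3} + p\right)$ ($x{\left(p \right)} = \left(p + \frac{1 - 3}{2 \left(-3\right)}\right) \left(p + \left(4 + \frac{p \left(-1 + 6\right)}{8}\right)\right) = \left(p + \frac{1}{2} \left(- \frac{1}{3}\right) \left(-2\right)\right) \left(p + \left(4 + \frac{p 5}{8}\right)\right) = \left(p + \frac{1}{3}\right) \left(p + \left(4 + \frac{5 p}{8}\right)\right) = \left(\frac{1}{3} + p\right) \left(p + \left(4 + \frac{5 p}{8}\right)\right) = \left(\frac{1}{3} + p\right) \left(4 + \frac{13 p}{8}\right) = \left(4 + \frac{13 p}{8}\right) \left(\frac{1}{3} + p\right)$)
$x{\left(-5 \right)} \left(-39 + 14\right) = \left(\frac{4}{3} + \frac{13 \left(-5\right)^{2}}{8} + \frac{109}{24} \left(-5\right)\right) \left(-39 + 14\right) = \left(\frac{4}{3} + \frac{13}{8} \cdot 25 - \frac{545}{24}\right) \left(-25\right) = \left(\frac{4}{3} + \frac{325}{8} - \frac{545}{24}\right) \left(-25\right) = \frac{77}{4} \left(-25\right) = - \frac{1925}{4}$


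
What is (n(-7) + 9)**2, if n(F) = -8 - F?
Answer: 64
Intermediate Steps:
(n(-7) + 9)**2 = ((-8 - 1*(-7)) + 9)**2 = ((-8 + 7) + 9)**2 = (-1 + 9)**2 = 8**2 = 64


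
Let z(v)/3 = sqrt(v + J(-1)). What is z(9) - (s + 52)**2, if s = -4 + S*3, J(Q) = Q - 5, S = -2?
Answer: -1764 + 3*sqrt(3) ≈ -1758.8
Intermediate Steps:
J(Q) = -5 + Q
s = -10 (s = -4 - 2*3 = -4 - 6 = -10)
z(v) = 3*sqrt(-6 + v) (z(v) = 3*sqrt(v + (-5 - 1)) = 3*sqrt(v - 6) = 3*sqrt(-6 + v))
z(9) - (s + 52)**2 = 3*sqrt(-6 + 9) - (-10 + 52)**2 = 3*sqrt(3) - 1*42**2 = 3*sqrt(3) - 1*1764 = 3*sqrt(3) - 1764 = -1764 + 3*sqrt(3)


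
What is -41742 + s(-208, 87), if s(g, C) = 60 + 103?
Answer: -41579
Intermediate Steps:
s(g, C) = 163
-41742 + s(-208, 87) = -41742 + 163 = -41579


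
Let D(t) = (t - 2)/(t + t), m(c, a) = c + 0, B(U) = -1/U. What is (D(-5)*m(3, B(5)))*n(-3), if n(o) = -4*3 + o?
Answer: -63/2 ≈ -31.500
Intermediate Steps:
m(c, a) = c
D(t) = (-2 + t)/(2*t) (D(t) = (-2 + t)/((2*t)) = (-2 + t)*(1/(2*t)) = (-2 + t)/(2*t))
n(o) = -12 + o
(D(-5)*m(3, B(5)))*n(-3) = (((1/2)*(-2 - 5)/(-5))*3)*(-12 - 3) = (((1/2)*(-1/5)*(-7))*3)*(-15) = ((7/10)*3)*(-15) = (21/10)*(-15) = -63/2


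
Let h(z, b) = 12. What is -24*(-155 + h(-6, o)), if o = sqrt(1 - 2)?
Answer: 3432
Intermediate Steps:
o = I (o = sqrt(-1) = I ≈ 1.0*I)
-24*(-155 + h(-6, o)) = -24*(-155 + 12) = -24*(-143) = 3432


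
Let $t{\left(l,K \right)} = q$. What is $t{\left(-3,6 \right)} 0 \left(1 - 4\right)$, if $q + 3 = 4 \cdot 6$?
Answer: $0$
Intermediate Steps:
$q = 21$ ($q = -3 + 4 \cdot 6 = -3 + 24 = 21$)
$t{\left(l,K \right)} = 21$
$t{\left(-3,6 \right)} 0 \left(1 - 4\right) = 21 \cdot 0 \left(1 - 4\right) = 0 \left(-3\right) = 0$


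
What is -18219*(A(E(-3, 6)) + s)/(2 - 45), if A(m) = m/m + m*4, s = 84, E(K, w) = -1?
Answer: 1475739/43 ≈ 34320.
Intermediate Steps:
A(m) = 1 + 4*m
-18219*(A(E(-3, 6)) + s)/(2 - 45) = -18219*((1 + 4*(-1)) + 84)/(2 - 45) = -18219*((1 - 4) + 84)/(-43) = -18219*(-3 + 84)*(-1)/43 = -1475739*(-1)/43 = -18219*(-81/43) = 1475739/43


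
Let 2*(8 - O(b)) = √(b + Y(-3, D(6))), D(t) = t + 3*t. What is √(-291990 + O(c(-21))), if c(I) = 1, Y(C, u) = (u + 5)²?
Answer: √(-1167928 - 2*√842)/2 ≈ 540.37*I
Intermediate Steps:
D(t) = 4*t
Y(C, u) = (5 + u)²
O(b) = 8 - √(841 + b)/2 (O(b) = 8 - √(b + (5 + 4*6)²)/2 = 8 - √(b + (5 + 24)²)/2 = 8 - √(b + 29²)/2 = 8 - √(b + 841)/2 = 8 - √(841 + b)/2)
√(-291990 + O(c(-21))) = √(-291990 + (8 - √(841 + 1)/2)) = √(-291990 + (8 - √842/2)) = √(-291982 - √842/2)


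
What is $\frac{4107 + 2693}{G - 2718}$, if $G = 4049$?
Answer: $\frac{6800}{1331} \approx 5.1089$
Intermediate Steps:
$\frac{4107 + 2693}{G - 2718} = \frac{4107 + 2693}{4049 - 2718} = \frac{6800}{1331}$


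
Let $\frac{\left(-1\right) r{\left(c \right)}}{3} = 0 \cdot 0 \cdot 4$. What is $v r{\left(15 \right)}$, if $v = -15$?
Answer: $0$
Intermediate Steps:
$r{\left(c \right)} = 0$ ($r{\left(c \right)} = - 3 \cdot 0 \cdot 0 \cdot 4 = - 3 \cdot 0 \cdot 4 = \left(-3\right) 0 = 0$)
$v r{\left(15 \right)} = \left(-15\right) 0 = 0$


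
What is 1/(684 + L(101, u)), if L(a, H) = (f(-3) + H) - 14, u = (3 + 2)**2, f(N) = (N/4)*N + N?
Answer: 4/2777 ≈ 0.0014404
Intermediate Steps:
f(N) = N + N**2/4 (f(N) = (N*(1/4))*N + N = (N/4)*N + N = N**2/4 + N = N + N**2/4)
u = 25 (u = 5**2 = 25)
L(a, H) = -59/4 + H (L(a, H) = ((1/4)*(-3)*(4 - 3) + H) - 14 = ((1/4)*(-3)*1 + H) - 14 = (-3/4 + H) - 14 = -59/4 + H)
1/(684 + L(101, u)) = 1/(684 + (-59/4 + 25)) = 1/(684 + 41/4) = 1/(2777/4) = 4/2777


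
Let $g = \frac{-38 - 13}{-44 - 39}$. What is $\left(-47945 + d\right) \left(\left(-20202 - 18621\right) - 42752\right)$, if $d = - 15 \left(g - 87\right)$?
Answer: $\frac{315849018875}{83} \approx 3.8054 \cdot 10^{9}$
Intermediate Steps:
$g = \frac{51}{83}$ ($g = - \frac{51}{-83} = \left(-51\right) \left(- \frac{1}{83}\right) = \frac{51}{83} \approx 0.61446$)
$d = \frac{107550}{83}$ ($d = - 15 \left(\frac{51}{83} - 87\right) = \left(-15\right) \left(- \frac{7170}{83}\right) = \frac{107550}{83} \approx 1295.8$)
$\left(-47945 + d\right) \left(\left(-20202 - 18621\right) - 42752\right) = \left(-47945 + \frac{107550}{83}\right) \left(\left(-20202 - 18621\right) - 42752\right) = - \frac{3871885 \left(\left(-20202 - 18621\right) - 42752\right)}{83} = - \frac{3871885 \left(-38823 - 42752\right)}{83} = \left(- \frac{3871885}{83}\right) \left(-81575\right) = \frac{315849018875}{83}$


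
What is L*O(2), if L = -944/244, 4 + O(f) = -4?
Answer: 1888/61 ≈ 30.951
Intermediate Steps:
O(f) = -8 (O(f) = -4 - 4 = -8)
L = -236/61 (L = -944*1/244 = -236/61 ≈ -3.8689)
L*O(2) = -236/61*(-8) = 1888/61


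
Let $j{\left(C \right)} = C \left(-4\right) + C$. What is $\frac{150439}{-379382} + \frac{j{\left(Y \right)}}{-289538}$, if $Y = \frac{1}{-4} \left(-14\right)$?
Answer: $- \frac{43553823671}{109845505516} \approx -0.3965$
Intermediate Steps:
$Y = \frac{7}{2}$ ($Y = \left(- \frac{1}{4}\right) \left(-14\right) = \frac{7}{2} \approx 3.5$)
$j{\left(C \right)} = - 3 C$ ($j{\left(C \right)} = - 4 C + C = - 3 C$)
$\frac{150439}{-379382} + \frac{j{\left(Y \right)}}{-289538} = \frac{150439}{-379382} + \frac{\left(-3\right) \frac{7}{2}}{-289538} = 150439 \left(- \frac{1}{379382}\right) - - \frac{21}{579076} = - \frac{150439}{379382} + \frac{21}{579076} = - \frac{43553823671}{109845505516}$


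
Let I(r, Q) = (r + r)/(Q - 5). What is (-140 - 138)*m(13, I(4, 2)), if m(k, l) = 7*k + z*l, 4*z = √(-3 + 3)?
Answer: -25298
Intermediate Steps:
I(r, Q) = 2*r/(-5 + Q) (I(r, Q) = (2*r)/(-5 + Q) = 2*r/(-5 + Q))
z = 0 (z = √(-3 + 3)/4 = √0/4 = (¼)*0 = 0)
m(k, l) = 7*k (m(k, l) = 7*k + 0*l = 7*k + 0 = 7*k)
(-140 - 138)*m(13, I(4, 2)) = (-140 - 138)*(7*13) = -278*91 = -25298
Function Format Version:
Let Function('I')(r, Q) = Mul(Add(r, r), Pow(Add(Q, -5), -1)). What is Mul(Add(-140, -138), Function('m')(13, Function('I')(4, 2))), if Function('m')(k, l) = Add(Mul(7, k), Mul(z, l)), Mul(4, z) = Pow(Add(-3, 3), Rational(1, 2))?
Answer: -25298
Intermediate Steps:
Function('I')(r, Q) = Mul(2, r, Pow(Add(-5, Q), -1)) (Function('I')(r, Q) = Mul(Mul(2, r), Pow(Add(-5, Q), -1)) = Mul(2, r, Pow(Add(-5, Q), -1)))
z = 0 (z = Mul(Rational(1, 4), Pow(Add(-3, 3), Rational(1, 2))) = Mul(Rational(1, 4), Pow(0, Rational(1, 2))) = Mul(Rational(1, 4), 0) = 0)
Function('m')(k, l) = Mul(7, k) (Function('m')(k, l) = Add(Mul(7, k), Mul(0, l)) = Add(Mul(7, k), 0) = Mul(7, k))
Mul(Add(-140, -138), Function('m')(13, Function('I')(4, 2))) = Mul(Add(-140, -138), Mul(7, 13)) = Mul(-278, 91) = -25298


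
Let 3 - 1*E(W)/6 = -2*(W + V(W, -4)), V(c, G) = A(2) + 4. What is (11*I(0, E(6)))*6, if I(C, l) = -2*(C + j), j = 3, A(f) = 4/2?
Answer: -396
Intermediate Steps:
A(f) = 2 (A(f) = 4*(1/2) = 2)
V(c, G) = 6 (V(c, G) = 2 + 4 = 6)
E(W) = 90 + 12*W (E(W) = 18 - (-12)*(W + 6) = 18 - (-12)*(6 + W) = 18 - 6*(-12 - 2*W) = 18 + (72 + 12*W) = 90 + 12*W)
I(C, l) = -6 - 2*C (I(C, l) = -2*(C + 3) = -2*(3 + C) = -6 - 2*C)
(11*I(0, E(6)))*6 = (11*(-6 - 2*0))*6 = (11*(-6 + 0))*6 = (11*(-6))*6 = -66*6 = -396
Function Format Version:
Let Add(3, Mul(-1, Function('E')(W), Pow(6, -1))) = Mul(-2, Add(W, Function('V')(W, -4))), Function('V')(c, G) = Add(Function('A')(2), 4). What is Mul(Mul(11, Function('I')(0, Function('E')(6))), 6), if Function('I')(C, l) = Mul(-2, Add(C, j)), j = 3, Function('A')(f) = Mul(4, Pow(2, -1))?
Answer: -396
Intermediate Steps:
Function('A')(f) = 2 (Function('A')(f) = Mul(4, Rational(1, 2)) = 2)
Function('V')(c, G) = 6 (Function('V')(c, G) = Add(2, 4) = 6)
Function('E')(W) = Add(90, Mul(12, W)) (Function('E')(W) = Add(18, Mul(-6, Mul(-2, Add(W, 6)))) = Add(18, Mul(-6, Mul(-2, Add(6, W)))) = Add(18, Mul(-6, Add(-12, Mul(-2, W)))) = Add(18, Add(72, Mul(12, W))) = Add(90, Mul(12, W)))
Function('I')(C, l) = Add(-6, Mul(-2, C)) (Function('I')(C, l) = Mul(-2, Add(C, 3)) = Mul(-2, Add(3, C)) = Add(-6, Mul(-2, C)))
Mul(Mul(11, Function('I')(0, Function('E')(6))), 6) = Mul(Mul(11, Add(-6, Mul(-2, 0))), 6) = Mul(Mul(11, Add(-6, 0)), 6) = Mul(Mul(11, -6), 6) = Mul(-66, 6) = -396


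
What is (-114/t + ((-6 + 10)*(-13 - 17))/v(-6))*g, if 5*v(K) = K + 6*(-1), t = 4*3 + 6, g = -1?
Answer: -131/3 ≈ -43.667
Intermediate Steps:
t = 18 (t = 12 + 6 = 18)
v(K) = -6/5 + K/5 (v(K) = (K + 6*(-1))/5 = (K - 6)/5 = (-6 + K)/5 = -6/5 + K/5)
(-114/t + ((-6 + 10)*(-13 - 17))/v(-6))*g = (-114/18 + ((-6 + 10)*(-13 - 17))/(-6/5 + (⅕)*(-6)))*(-1) = (-114*1/18 + (4*(-30))/(-6/5 - 6/5))*(-1) = (-19/3 - 120/(-12/5))*(-1) = (-19/3 - 120*(-5/12))*(-1) = (-19/3 + 50)*(-1) = (131/3)*(-1) = -131/3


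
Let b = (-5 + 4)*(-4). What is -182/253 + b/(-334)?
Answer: -30900/42251 ≈ -0.73134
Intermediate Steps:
b = 4 (b = -1*(-4) = 4)
-182/253 + b/(-334) = -182/253 + 4/(-334) = -182*1/253 + 4*(-1/334) = -182/253 - 2/167 = -30900/42251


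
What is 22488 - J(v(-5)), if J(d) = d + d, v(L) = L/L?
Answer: 22486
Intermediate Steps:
v(L) = 1
J(d) = 2*d
22488 - J(v(-5)) = 22488 - 2 = 22486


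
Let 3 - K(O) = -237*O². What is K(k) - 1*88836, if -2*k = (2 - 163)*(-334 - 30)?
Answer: 203489818515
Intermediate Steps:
k = -29302 (k = -(2 - 163)*(-334 - 30)/2 = -(-161)*(-364)/2 = -½*58604 = -29302)
K(O) = 3 + 237*O² (K(O) = 3 - (-237)*O² = 3 + 237*O²)
K(k) - 1*88836 = (3 + 237*(-29302)²) - 1*88836 = (3 + 237*858607204) - 88836 = (3 + 203489907348) - 88836 = 203489907351 - 88836 = 203489818515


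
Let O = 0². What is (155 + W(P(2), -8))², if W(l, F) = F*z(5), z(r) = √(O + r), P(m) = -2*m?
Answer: 24345 - 2480*√5 ≈ 18800.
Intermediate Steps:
O = 0
z(r) = √r (z(r) = √(0 + r) = √r)
W(l, F) = F*√5
(155 + W(P(2), -8))² = (155 - 8*√5)²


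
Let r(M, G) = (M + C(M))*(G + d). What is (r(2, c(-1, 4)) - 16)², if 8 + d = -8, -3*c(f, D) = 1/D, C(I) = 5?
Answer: 2380849/144 ≈ 16534.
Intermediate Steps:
c(f, D) = -1/(3*D)
d = -16 (d = -8 - 8 = -16)
r(M, G) = (-16 + G)*(5 + M) (r(M, G) = (M + 5)*(G - 16) = (5 + M)*(-16 + G) = (-16 + G)*(5 + M))
(r(2, c(-1, 4)) - 16)² = ((-80 - 16*2 + 5*(-⅓/4) - ⅓/4*2) - 16)² = ((-80 - 32 + 5*(-⅓*¼) - ⅓*¼*2) - 16)² = ((-80 - 32 + 5*(-1/12) - 1/12*2) - 16)² = ((-80 - 32 - 5/12 - ⅙) - 16)² = (-1351/12 - 16)² = (-1543/12)² = 2380849/144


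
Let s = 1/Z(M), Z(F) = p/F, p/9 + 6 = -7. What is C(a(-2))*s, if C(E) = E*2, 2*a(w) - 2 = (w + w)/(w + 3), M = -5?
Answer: -10/117 ≈ -0.085470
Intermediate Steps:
p = -117 (p = -54 + 9*(-7) = -54 - 63 = -117)
a(w) = 1 + w/(3 + w) (a(w) = 1 + ((w + w)/(w + 3))/2 = 1 + ((2*w)/(3 + w))/2 = 1 + (2*w/(3 + w))/2 = 1 + w/(3 + w))
Z(F) = -117/F
C(E) = 2*E
s = 5/117 (s = 1/(-117/(-5)) = 1/(-117*(-⅕)) = 1/(117/5) = 5/117 ≈ 0.042735)
C(a(-2))*s = (2*((3 + 2*(-2))/(3 - 2)))*(5/117) = (2*((3 - 4)/1))*(5/117) = (2*(1*(-1)))*(5/117) = (2*(-1))*(5/117) = -2*5/117 = -10/117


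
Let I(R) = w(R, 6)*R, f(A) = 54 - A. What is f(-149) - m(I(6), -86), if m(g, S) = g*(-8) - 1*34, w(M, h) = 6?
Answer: 525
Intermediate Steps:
I(R) = 6*R
m(g, S) = -34 - 8*g (m(g, S) = -8*g - 34 = -34 - 8*g)
f(-149) - m(I(6), -86) = (54 - 1*(-149)) - (-34 - 48*6) = (54 + 149) - (-34 - 8*36) = 203 - (-34 - 288) = 203 - 1*(-322) = 203 + 322 = 525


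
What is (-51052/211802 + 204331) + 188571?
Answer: 41608689176/105901 ≈ 3.9290e+5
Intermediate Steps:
(-51052/211802 + 204331) + 188571 = (-51052*1/211802 + 204331) + 188571 = (-25526/105901 + 204331) + 188571 = 21638831705/105901 + 188571 = 41608689176/105901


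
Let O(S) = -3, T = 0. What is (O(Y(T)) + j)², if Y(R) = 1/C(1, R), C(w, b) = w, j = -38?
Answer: 1681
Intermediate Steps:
Y(R) = 1 (Y(R) = 1/1 = 1)
(O(Y(T)) + j)² = (-3 - 38)² = (-41)² = 1681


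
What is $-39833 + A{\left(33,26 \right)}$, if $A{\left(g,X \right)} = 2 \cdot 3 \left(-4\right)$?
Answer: $-39857$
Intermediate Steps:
$A{\left(g,X \right)} = -24$ ($A{\left(g,X \right)} = 6 \left(-4\right) = -24$)
$-39833 + A{\left(33,26 \right)} = -39833 - 24 = -39857$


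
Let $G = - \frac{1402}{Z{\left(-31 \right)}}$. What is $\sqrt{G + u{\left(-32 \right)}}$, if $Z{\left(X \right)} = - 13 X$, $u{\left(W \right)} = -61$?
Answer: $\frac{i \sqrt{10471955}}{403} \approx 8.0299 i$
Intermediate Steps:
$G = - \frac{1402}{403}$ ($G = - \frac{1402}{\left(-13\right) \left(-31\right)} = - \frac{1402}{403} \approx -3.4789$)
$\sqrt{G + u{\left(-32 \right)}} = \sqrt{- \frac{1402}{403} - 61} = \sqrt{- \frac{25985}{403}} = \frac{i \sqrt{10471955}}{403}$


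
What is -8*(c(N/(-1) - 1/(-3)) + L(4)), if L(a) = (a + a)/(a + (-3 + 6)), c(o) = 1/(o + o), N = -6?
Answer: -1300/133 ≈ -9.7744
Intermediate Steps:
c(o) = 1/(2*o)
L(a) = 2*a/(3 + a) (L(a) = (2*a)/(a + 3) = (2*a)/(3 + a) = 2*a/(3 + a))
-8*(c(N/(-1) - 1/(-3)) + L(4)) = -8*(1/(2*(-6/(-1) - 1/(-3))) + 2*4/(3 + 4)) = -8*(1/(2*(-6*(-1) - 1*(-1/3))) + 2*4/7) = -8*(1/(2*(6 + 1/3)) + 2*4*(1/7)) = -8*(1/(2*(19/3)) + 8/7) = -8*((1/2)*(3/19) + 8/7) = -8*(3/38 + 8/7) = -8*325/266 = -1300/133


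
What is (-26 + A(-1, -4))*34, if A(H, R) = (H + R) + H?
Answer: -1088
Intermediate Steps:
A(H, R) = R + 2*H
(-26 + A(-1, -4))*34 = (-26 + (-4 + 2*(-1)))*34 = (-26 + (-4 - 2))*34 = (-26 - 6)*34 = -32*34 = -1088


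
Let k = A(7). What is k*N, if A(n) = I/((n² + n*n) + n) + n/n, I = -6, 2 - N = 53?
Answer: -1683/35 ≈ -48.086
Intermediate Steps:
N = -51 (N = 2 - 1*53 = 2 - 53 = -51)
A(n) = 1 - 6/(n + 2*n²) (A(n) = -6/((n² + n*n) + n) + n/n = -6/((n² + n²) + n) + 1 = -6/(2*n² + n) + 1 = -6/(n + 2*n²) + 1 = 1 - 6/(n + 2*n²))
k = 33/35 (k = (-6 + 7 + 2*7²)/(7*(1 + 2*7)) = (-6 + 7 + 2*49)/(7*(1 + 14)) = (⅐)*(-6 + 7 + 98)/15 = (⅐)*(1/15)*99 = 33/35 ≈ 0.94286)
k*N = (33/35)*(-51) = -1683/35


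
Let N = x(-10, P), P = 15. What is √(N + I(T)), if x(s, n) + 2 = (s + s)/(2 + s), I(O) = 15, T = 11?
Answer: √62/2 ≈ 3.9370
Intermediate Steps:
x(s, n) = -2 + 2*s/(2 + s) (x(s, n) = -2 + (s + s)/(2 + s) = -2 + (2*s)/(2 + s) = -2 + 2*s/(2 + s))
N = ½ (N = -4/(2 - 10) = -4/(-8) = -4*(-⅛) = ½ ≈ 0.50000)
√(N + I(T)) = √(½ + 15) = √(31/2) = √62/2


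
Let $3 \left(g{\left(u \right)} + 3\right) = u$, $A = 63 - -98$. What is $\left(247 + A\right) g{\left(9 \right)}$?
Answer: $0$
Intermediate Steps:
$A = 161$ ($A = 63 + 98 = 161$)
$g{\left(u \right)} = -3 + \frac{u}{3}$
$\left(247 + A\right) g{\left(9 \right)} = \left(247 + 161\right) \left(-3 + \frac{1}{3} \cdot 9\right) = 408 \left(-3 + 3\right) = 408 \cdot 0 = 0$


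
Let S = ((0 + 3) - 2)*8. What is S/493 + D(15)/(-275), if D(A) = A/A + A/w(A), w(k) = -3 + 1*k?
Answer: 4363/542300 ≈ 0.0080454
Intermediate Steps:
w(k) = -3 + k
D(A) = 1 + A/(-3 + A) (D(A) = A/A + A/(-3 + A) = 1 + A/(-3 + A))
S = 8 (S = (3 - 2)*8 = 1*8 = 8)
S/493 + D(15)/(-275) = 8/493 + ((-3 + 2*15)/(-3 + 15))/(-275) = 8*(1/493) + ((-3 + 30)/12)*(-1/275) = 8/493 + ((1/12)*27)*(-1/275) = 8/493 + (9/4)*(-1/275) = 8/493 - 9/1100 = 4363/542300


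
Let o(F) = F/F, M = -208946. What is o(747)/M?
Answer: -1/208946 ≈ -4.7859e-6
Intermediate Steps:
o(F) = 1
o(747)/M = 1/(-208946) = 1*(-1/208946) = -1/208946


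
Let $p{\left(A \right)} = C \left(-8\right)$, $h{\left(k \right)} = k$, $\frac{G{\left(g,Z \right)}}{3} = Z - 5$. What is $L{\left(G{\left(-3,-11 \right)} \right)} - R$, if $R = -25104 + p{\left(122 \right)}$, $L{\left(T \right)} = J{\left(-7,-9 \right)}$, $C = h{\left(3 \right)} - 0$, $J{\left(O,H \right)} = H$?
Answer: $25119$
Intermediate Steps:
$G{\left(g,Z \right)} = -15 + 3 Z$ ($G{\left(g,Z \right)} = 3 \left(Z - 5\right) = 3 \left(-5 + Z\right) = -15 + 3 Z$)
$C = 3$ ($C = 3 - 0 = 3 + 0 = 3$)
$L{\left(T \right)} = -9$
$p{\left(A \right)} = -24$ ($p{\left(A \right)} = 3 \left(-8\right) = -24$)
$R = -25128$ ($R = -25104 - 24 = -25128$)
$L{\left(G{\left(-3,-11 \right)} \right)} - R = -9 - -25128 = -9 + 25128 = 25119$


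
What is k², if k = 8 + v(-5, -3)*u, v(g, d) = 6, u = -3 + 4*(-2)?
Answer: 3364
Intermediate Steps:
u = -11 (u = -3 - 8 = -11)
k = -58 (k = 8 + 6*(-11) = 8 - 66 = -58)
k² = (-58)² = 3364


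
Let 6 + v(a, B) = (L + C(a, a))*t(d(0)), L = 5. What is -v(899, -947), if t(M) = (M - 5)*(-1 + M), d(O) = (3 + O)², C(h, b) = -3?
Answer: -58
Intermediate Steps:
t(M) = (-1 + M)*(-5 + M) (t(M) = (-5 + M)*(-1 + M) = (-1 + M)*(-5 + M))
v(a, B) = 58 (v(a, B) = -6 + (5 - 3)*(5 + ((3 + 0)²)² - 6*(3 + 0)²) = -6 + 2*(5 + (3²)² - 6*3²) = -6 + 2*(5 + 9² - 6*9) = -6 + 2*(5 + 81 - 54) = -6 + 2*32 = -6 + 64 = 58)
-v(899, -947) = -1*58 = -58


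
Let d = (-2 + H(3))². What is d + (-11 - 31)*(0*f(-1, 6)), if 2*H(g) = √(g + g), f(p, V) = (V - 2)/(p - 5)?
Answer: (4 - √6)²/4 ≈ 0.60102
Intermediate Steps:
f(p, V) = (-2 + V)/(-5 + p)
H(g) = √2*√g/2 (H(g) = √(g + g)/2 = √(2*g)/2 = (√2*√g)/2 = √2*√g/2)
d = (-2 + √6/2)² (d = (-2 + √2*√3/2)² = (-2 + √6/2)² ≈ 0.60102)
d + (-11 - 31)*(0*f(-1, 6)) = (4 - √6)²/4 + (-11 - 31)*(0*((-2 + 6)/(-5 - 1))) = (4 - √6)²/4 - 0*4/(-6) = (4 - √6)²/4 - 0*(-⅙*4) = (4 - √6)²/4 - 0*(-2)/3 = (4 - √6)²/4 - 42*0 = (4 - √6)²/4 + 0 = (4 - √6)²/4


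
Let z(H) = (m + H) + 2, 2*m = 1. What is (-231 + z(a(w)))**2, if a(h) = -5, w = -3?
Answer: 218089/4 ≈ 54522.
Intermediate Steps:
m = 1/2 (m = (1/2)*1 = 1/2 ≈ 0.50000)
z(H) = 5/2 + H (z(H) = (1/2 + H) + 2 = 5/2 + H)
(-231 + z(a(w)))**2 = (-231 + (5/2 - 5))**2 = (-231 - 5/2)**2 = (-467/2)**2 = 218089/4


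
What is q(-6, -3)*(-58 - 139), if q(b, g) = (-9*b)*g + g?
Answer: 32505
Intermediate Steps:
q(b, g) = g - 9*b*g (q(b, g) = -9*b*g + g = g - 9*b*g)
q(-6, -3)*(-58 - 139) = (-3*(1 - 9*(-6)))*(-58 - 139) = -3*(1 + 54)*(-197) = -3*55*(-197) = -165*(-197) = 32505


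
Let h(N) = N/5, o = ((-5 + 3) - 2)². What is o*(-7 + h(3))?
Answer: -512/5 ≈ -102.40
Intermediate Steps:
o = 16 (o = (-2 - 2)² = (-4)² = 16)
h(N) = N/5 (h(N) = N*(⅕) = N/5)
o*(-7 + h(3)) = 16*(-7 + (⅕)*3) = 16*(-7 + ⅗) = 16*(-32/5) = -512/5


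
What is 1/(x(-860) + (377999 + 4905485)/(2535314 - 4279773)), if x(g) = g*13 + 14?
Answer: -1744459/19483912678 ≈ -8.9533e-5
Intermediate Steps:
x(g) = 14 + 13*g (x(g) = 13*g + 14 = 14 + 13*g)
1/(x(-860) + (377999 + 4905485)/(2535314 - 4279773)) = 1/((14 + 13*(-860)) + (377999 + 4905485)/(2535314 - 4279773)) = 1/((14 - 11180) + 5283484/(-1744459)) = 1/(-11166 + 5283484*(-1/1744459)) = 1/(-11166 - 5283484/1744459) = 1/(-19483912678/1744459) = -1744459/19483912678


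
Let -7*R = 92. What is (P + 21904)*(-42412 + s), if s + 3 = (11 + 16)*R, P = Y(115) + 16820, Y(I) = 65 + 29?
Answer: -11621682202/7 ≈ -1.6602e+9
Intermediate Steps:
R = -92/7 (R = -⅐*92 = -92/7 ≈ -13.143)
Y(I) = 94
P = 16914 (P = 94 + 16820 = 16914)
s = -2505/7 (s = -3 + (11 + 16)*(-92/7) = -3 + 27*(-92/7) = -3 - 2484/7 = -2505/7 ≈ -357.86)
(P + 21904)*(-42412 + s) = (16914 + 21904)*(-42412 - 2505/7) = 38818*(-299389/7) = -11621682202/7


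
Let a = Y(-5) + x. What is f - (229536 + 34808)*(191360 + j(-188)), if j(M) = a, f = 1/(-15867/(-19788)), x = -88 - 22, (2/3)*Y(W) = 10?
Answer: -267410545034644/5289 ≈ -5.0560e+10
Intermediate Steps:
Y(W) = 15 (Y(W) = (3/2)*10 = 15)
x = -110
a = -95 (a = 15 - 110 = -95)
f = 6596/5289 (f = 1/(-15867*(-1/19788)) = 1/(5289/6596) = 6596/5289 ≈ 1.2471)
j(M) = -95
f - (229536 + 34808)*(191360 + j(-188)) = 6596/5289 - (229536 + 34808)*(191360 - 95) = 6596/5289 - 264344*191265 = 6596/5289 - 1*50559755160 = 6596/5289 - 50559755160 = -267410545034644/5289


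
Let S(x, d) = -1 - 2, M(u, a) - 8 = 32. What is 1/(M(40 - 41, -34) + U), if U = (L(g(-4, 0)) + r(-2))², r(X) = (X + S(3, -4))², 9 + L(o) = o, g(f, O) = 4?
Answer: 1/440 ≈ 0.0022727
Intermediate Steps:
M(u, a) = 40 (M(u, a) = 8 + 32 = 40)
S(x, d) = -3
L(o) = -9 + o
r(X) = (-3 + X)² (r(X) = (X - 3)² = (-3 + X)²)
U = 400 (U = ((-9 + 4) + (-3 - 2)²)² = (-5 + (-5)²)² = (-5 + 25)² = 20² = 400)
1/(M(40 - 41, -34) + U) = 1/(40 + 400) = 1/440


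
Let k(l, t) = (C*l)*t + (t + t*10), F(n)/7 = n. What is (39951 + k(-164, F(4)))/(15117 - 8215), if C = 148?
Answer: -639357/6902 ≈ -92.634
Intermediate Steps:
F(n) = 7*n
k(l, t) = 11*t + 148*l*t (k(l, t) = (148*l)*t + (t + t*10) = 148*l*t + (t + 10*t) = 148*l*t + 11*t = 11*t + 148*l*t)
(39951 + k(-164, F(4)))/(15117 - 8215) = (39951 + (7*4)*(11 + 148*(-164)))/(15117 - 8215) = (39951 + 28*(11 - 24272))/6902 = (39951 + 28*(-24261))*(1/6902) = (39951 - 679308)*(1/6902) = -639357*1/6902 = -639357/6902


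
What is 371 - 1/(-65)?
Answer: 24116/65 ≈ 371.02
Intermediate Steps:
371 - 1/(-65) = 371 - 1*(-1/65) = 371 + 1/65 = 24116/65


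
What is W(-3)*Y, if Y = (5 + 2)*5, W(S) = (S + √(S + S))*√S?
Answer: -105*√2 - 105*I*√3 ≈ -148.49 - 181.87*I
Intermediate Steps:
W(S) = √S*(S + √2*√S) (W(S) = (S + √(2*S))*√S = (S + √2*√S)*√S = √S*(S + √2*√S))
Y = 35 (Y = 7*5 = 35)
W(-3)*Y = ((-3)^(3/2) - 3*√2)*35 = (-3*I*√3 - 3*√2)*35 = (-3*√2 - 3*I*√3)*35 = -105*√2 - 105*I*√3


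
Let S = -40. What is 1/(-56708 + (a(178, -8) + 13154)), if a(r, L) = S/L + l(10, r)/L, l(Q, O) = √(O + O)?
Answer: -696784/30344246327 + 4*√89/30344246327 ≈ -2.2961e-5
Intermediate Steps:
l(Q, O) = √2*√O (l(Q, O) = √(2*O) = √2*√O)
a(r, L) = -40/L + √2*√r/L (a(r, L) = -40/L + (√2*√r)/L = -40/L + √2*√r/L)
1/(-56708 + (a(178, -8) + 13154)) = 1/(-56708 + ((-40 + √2*√178)/(-8) + 13154)) = 1/(-56708 + (-(-40 + 2*√89)/8 + 13154)) = 1/(-56708 + ((5 - √89/4) + 13154)) = 1/(-56708 + (13159 - √89/4)) = 1/(-43549 - √89/4)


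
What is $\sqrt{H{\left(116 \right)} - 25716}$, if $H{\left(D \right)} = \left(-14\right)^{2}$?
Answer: $4 i \sqrt{1595} \approx 159.75 i$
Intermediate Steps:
$H{\left(D \right)} = 196$
$\sqrt{H{\left(116 \right)} - 25716} = \sqrt{196 - 25716} = \sqrt{-25520} = 4 i \sqrt{1595}$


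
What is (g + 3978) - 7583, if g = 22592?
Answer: 18987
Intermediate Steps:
(g + 3978) - 7583 = (22592 + 3978) - 7583 = 26570 - 7583 = 18987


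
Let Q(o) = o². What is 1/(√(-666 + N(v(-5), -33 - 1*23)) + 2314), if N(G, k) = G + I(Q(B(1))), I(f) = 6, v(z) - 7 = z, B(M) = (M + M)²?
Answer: 1157/2677627 - I*√658/5355254 ≈ 0.0004321 - 4.79e-6*I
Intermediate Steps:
B(M) = 4*M² (B(M) = (2*M)² = 4*M²)
v(z) = 7 + z
N(G, k) = 6 + G (N(G, k) = G + 6 = 6 + G)
1/(√(-666 + N(v(-5), -33 - 1*23)) + 2314) = 1/(√(-666 + (6 + (7 - 5))) + 2314) = 1/(√(-666 + (6 + 2)) + 2314) = 1/(√(-666 + 8) + 2314) = 1/(√(-658) + 2314) = 1/(I*√658 + 2314) = 1/(2314 + I*√658)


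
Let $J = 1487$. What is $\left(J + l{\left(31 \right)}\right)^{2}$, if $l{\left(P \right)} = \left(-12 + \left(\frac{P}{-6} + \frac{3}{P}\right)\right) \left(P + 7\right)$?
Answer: $\frac{6078697156}{8649} \approx 7.0282 \cdot 10^{5}$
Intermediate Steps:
$l{\left(P \right)} = \left(7 + P\right) \left(-12 + \frac{3}{P} - \frac{P}{6}\right)$ ($l{\left(P \right)} = \left(-12 + \left(P \left(- \frac{1}{6}\right) + \frac{3}{P}\right)\right) \left(7 + P\right) = \left(-12 - \left(- \frac{3}{P} + \frac{P}{6}\right)\right) \left(7 + P\right) = \left(-12 + \frac{3}{P} - \frac{P}{6}\right) \left(7 + P\right) = \left(7 + P\right) \left(-12 + \frac{3}{P} - \frac{P}{6}\right)$)
$\left(J + l{\left(31 \right)}\right)^{2} = \left(1487 + \frac{126 - 31 \left(486 + 31^{2} + 79 \cdot 31\right)}{6 \cdot 31}\right)^{2} = \left(1487 + \frac{1}{6} \cdot \frac{1}{31} \left(126 - 31 \left(486 + 961 + 2449\right)\right)\right)^{2} = \left(1487 + \frac{1}{6} \cdot \frac{1}{31} \left(126 - 31 \cdot 3896\right)\right)^{2} = \left(1487 + \frac{1}{6} \cdot \frac{1}{31} \left(126 - 120776\right)\right)^{2} = \left(1487 + \frac{1}{6} \cdot \frac{1}{31} \left(-120650\right)\right)^{2} = \left(1487 - \frac{60325}{93}\right)^{2} = \left(\frac{77966}{93}\right)^{2} = \frac{6078697156}{8649}$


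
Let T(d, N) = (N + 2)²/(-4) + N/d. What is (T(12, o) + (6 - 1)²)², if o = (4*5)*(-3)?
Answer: 674041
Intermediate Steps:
o = -60 (o = 20*(-3) = -60)
T(d, N) = -(2 + N)²/4 + N/d (T(d, N) = (2 + N)²*(-¼) + N/d = -(2 + N)²/4 + N/d)
(T(12, o) + (6 - 1)²)² = ((-(2 - 60)²/4 - 60/12) + (6 - 1)²)² = ((-¼*(-58)² - 60*1/12) + 5²)² = ((-¼*3364 - 5) + 25)² = ((-841 - 5) + 25)² = (-846 + 25)² = (-821)² = 674041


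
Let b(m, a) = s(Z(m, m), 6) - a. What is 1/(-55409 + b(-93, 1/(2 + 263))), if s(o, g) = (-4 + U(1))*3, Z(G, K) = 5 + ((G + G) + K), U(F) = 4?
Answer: -265/14683386 ≈ -1.8048e-5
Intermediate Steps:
Z(G, K) = 5 + K + 2*G (Z(G, K) = 5 + (2*G + K) = 5 + (K + 2*G) = 5 + K + 2*G)
s(o, g) = 0 (s(o, g) = (-4 + 4)*3 = 0*3 = 0)
b(m, a) = -a (b(m, a) = 0 - a = -a)
1/(-55409 + b(-93, 1/(2 + 263))) = 1/(-55409 - 1/(2 + 263)) = 1/(-55409 - 1/265) = 1/(-14683386/265) = -265/14683386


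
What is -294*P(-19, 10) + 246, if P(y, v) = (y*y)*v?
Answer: -1061094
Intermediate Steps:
P(y, v) = v*y² (P(y, v) = y²*v = v*y²)
-294*P(-19, 10) + 246 = -2940*(-19)² + 246 = -2940*361 + 246 = -294*3610 + 246 = -1061340 + 246 = -1061094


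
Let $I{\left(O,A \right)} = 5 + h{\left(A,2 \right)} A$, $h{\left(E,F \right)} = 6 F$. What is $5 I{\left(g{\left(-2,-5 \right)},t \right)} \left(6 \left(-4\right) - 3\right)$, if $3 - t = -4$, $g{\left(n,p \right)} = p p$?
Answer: $-12015$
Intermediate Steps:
$g{\left(n,p \right)} = p^{2}$
$t = 7$ ($t = 3 - -4 = 3 + 4 = 7$)
$I{\left(O,A \right)} = 5 + 12 A$ ($I{\left(O,A \right)} = 5 + 6 \cdot 2 A = 5 + 12 A$)
$5 I{\left(g{\left(-2,-5 \right)},t \right)} \left(6 \left(-4\right) - 3\right) = 5 \left(5 + 12 \cdot 7\right) \left(6 \left(-4\right) - 3\right) = 5 \left(5 + 84\right) \left(-24 - 3\right) = 5 \cdot 89 \left(-27\right) = 445 \left(-27\right) = -12015$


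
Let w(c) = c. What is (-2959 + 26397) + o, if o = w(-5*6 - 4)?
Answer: 23404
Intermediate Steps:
o = -34 (o = -5*6 - 4 = -30 - 4 = -34)
(-2959 + 26397) + o = (-2959 + 26397) - 34 = 23438 - 34 = 23404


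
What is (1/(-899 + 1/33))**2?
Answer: 1089/880071556 ≈ 1.2374e-6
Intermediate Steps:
(1/(-899 + 1/33))**2 = (1/(-29666/33))**2 = (-33/29666)**2 = 1089/880071556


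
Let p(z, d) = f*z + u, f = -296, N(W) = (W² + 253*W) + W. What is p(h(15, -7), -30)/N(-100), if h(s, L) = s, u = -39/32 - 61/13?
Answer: 1849499/6406400 ≈ 0.28870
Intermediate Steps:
N(W) = W² + 254*W
u = -2459/416 (u = -39*1/32 - 61*1/13 = -39/32 - 61/13 = -2459/416 ≈ -5.9111)
p(z, d) = -2459/416 - 296*z (p(z, d) = -296*z - 2459/416 = -2459/416 - 296*z)
p(h(15, -7), -30)/N(-100) = (-2459/416 - 296*15)/((-100*(254 - 100))) = (-2459/416 - 4440)/((-100*154)) = -1849499/416/(-15400) = -1849499/416*(-1/15400) = 1849499/6406400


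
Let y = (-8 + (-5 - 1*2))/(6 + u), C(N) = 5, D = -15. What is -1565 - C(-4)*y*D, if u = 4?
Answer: -3355/2 ≈ -1677.5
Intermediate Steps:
y = -3/2 (y = (-8 + (-5 - 1*2))/(6 + 4) = (-8 + (-5 - 2))/10 = (-8 - 7)*(⅒) = -15*⅒ = -3/2 ≈ -1.5000)
-1565 - C(-4)*y*D = -1565 - 5*(-3/2)*(-15) = -1565 - (-15)*(-15)/2 = -1565 - 1*225/2 = -1565 - 225/2 = -3355/2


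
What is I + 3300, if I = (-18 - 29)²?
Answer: 5509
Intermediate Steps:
I = 2209 (I = (-47)² = 2209)
I + 3300 = 2209 + 3300 = 5509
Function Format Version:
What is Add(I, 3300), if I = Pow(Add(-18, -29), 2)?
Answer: 5509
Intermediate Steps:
I = 2209 (I = Pow(-47, 2) = 2209)
Add(I, 3300) = Add(2209, 3300) = 5509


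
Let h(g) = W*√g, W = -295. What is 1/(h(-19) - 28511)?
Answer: I/(-28511*I + 295*√19) ≈ -3.5003e-5 + 1.5787e-6*I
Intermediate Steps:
h(g) = -295*√g
1/(h(-19) - 28511) = 1/(-295*I*√19 - 28511) = 1/(-28511 - 295*I*√19)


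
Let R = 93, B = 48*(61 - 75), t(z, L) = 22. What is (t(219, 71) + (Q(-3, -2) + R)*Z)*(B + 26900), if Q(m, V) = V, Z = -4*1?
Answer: -8969976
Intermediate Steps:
Z = -4
B = -672 (B = 48*(-14) = -672)
(t(219, 71) + (Q(-3, -2) + R)*Z)*(B + 26900) = (22 + (-2 + 93)*(-4))*(-672 + 26900) = (22 + 91*(-4))*26228 = (22 - 364)*26228 = -342*26228 = -8969976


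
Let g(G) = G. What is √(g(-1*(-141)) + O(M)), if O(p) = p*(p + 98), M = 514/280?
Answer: √6355689/140 ≈ 18.008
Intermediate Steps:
M = 257/140 (M = 514*(1/280) = 257/140 ≈ 1.8357)
O(p) = p*(98 + p)
√(g(-1*(-141)) + O(M)) = √(-1*(-141) + 257*(98 + 257/140)/140) = √(141 + (257/140)*(13977/140)) = √(141 + 3592089/19600) = √(6355689/19600) = √6355689/140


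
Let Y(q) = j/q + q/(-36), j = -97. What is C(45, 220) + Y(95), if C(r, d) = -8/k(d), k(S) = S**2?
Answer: -7573127/2069100 ≈ -3.6601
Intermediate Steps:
Y(q) = -97/q - q/36 (Y(q) = -97/q + q/(-36) = -97/q + q*(-1/36) = -97/q - q/36)
C(r, d) = -8/d**2
C(45, 220) + Y(95) = -8/220**2 + (-97/95 - 1/36*95) = -8*1/48400 + (-97*1/95 - 95/36) = -1/6050 + (-97/95 - 95/36) = -1/6050 - 12517/3420 = -7573127/2069100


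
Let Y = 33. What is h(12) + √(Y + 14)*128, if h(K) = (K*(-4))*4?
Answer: -192 + 128*√47 ≈ 685.52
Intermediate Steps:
h(K) = -16*K (h(K) = -4*K*4 = -16*K)
h(12) + √(Y + 14)*128 = -16*12 + √(33 + 14)*128 = -192 + √47*128 = -192 + 128*√47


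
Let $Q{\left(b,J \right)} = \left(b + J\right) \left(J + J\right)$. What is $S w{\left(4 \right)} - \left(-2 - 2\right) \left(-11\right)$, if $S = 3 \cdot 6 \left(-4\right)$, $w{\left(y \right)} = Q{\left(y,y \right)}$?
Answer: $-4652$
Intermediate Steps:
$Q{\left(b,J \right)} = 2 J \left(J + b\right)$ ($Q{\left(b,J \right)} = \left(J + b\right) 2 J = 2 J \left(J + b\right)$)
$w{\left(y \right)} = 4 y^{2}$ ($w{\left(y \right)} = 2 y \left(y + y\right) = 2 y 2 y = 4 y^{2}$)
$S = -72$ ($S = 18 \left(-4\right) = -72$)
$S w{\left(4 \right)} - \left(-2 - 2\right) \left(-11\right) = - 72 \cdot 4 \cdot 4^{2} - \left(-2 - 2\right) \left(-11\right) = - 72 \cdot 4 \cdot 16 - \left(-4\right) \left(-11\right) = \left(-72\right) 64 - 44 = -4608 - 44 = -4652$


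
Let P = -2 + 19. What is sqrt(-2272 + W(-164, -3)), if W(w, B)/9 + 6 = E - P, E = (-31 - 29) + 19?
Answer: 4*I*sqrt(178) ≈ 53.367*I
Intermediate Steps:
P = 17
E = -41 (E = -60 + 19 = -41)
W(w, B) = -576 (W(w, B) = -54 + 9*(-41 - 1*17) = -54 + 9*(-41 - 17) = -54 + 9*(-58) = -54 - 522 = -576)
sqrt(-2272 + W(-164, -3)) = sqrt(-2272 - 576) = sqrt(-2848) = 4*I*sqrt(178)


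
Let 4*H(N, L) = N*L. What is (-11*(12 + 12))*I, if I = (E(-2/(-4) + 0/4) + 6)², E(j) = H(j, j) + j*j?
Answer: -336633/32 ≈ -10520.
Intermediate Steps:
H(N, L) = L*N/4 (H(N, L) = (N*L)/4 = (L*N)/4 = L*N/4)
E(j) = 5*j²/4 (E(j) = j*j/4 + j*j = j²/4 + j² = 5*j²/4)
I = 10201/256 (I = (5*(-2/(-4) + 0/4)²/4 + 6)² = (5*(-2*(-¼) + 0*(¼))²/4 + 6)² = (5*(½ + 0)²/4 + 6)² = (5*(½)²/4 + 6)² = ((5/4)*(¼) + 6)² = (5/16 + 6)² = (101/16)² = 10201/256 ≈ 39.848)
(-11*(12 + 12))*I = -11*(12 + 12)*(10201/256) = -11*24*(10201/256) = -264*10201/256 = -336633/32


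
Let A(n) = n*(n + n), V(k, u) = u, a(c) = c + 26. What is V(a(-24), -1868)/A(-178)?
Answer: -467/15842 ≈ -0.029479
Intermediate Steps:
a(c) = 26 + c
A(n) = 2*n**2 (A(n) = n*(2*n) = 2*n**2)
V(a(-24), -1868)/A(-178) = -1868/(2*(-178)**2) = -1868/(2*31684) = -1868/63368 = -1868*1/63368 = -467/15842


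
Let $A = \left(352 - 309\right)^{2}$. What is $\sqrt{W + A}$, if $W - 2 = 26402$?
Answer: $\sqrt{28253} \approx 168.09$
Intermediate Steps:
$W = 26404$ ($W = 2 + 26402 = 26404$)
$A = 1849$ ($A = 43^{2} = 1849$)
$\sqrt{W + A} = \sqrt{26404 + 1849} = \sqrt{28253}$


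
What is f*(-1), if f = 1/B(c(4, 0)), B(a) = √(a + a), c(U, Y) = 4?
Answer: -√2/4 ≈ -0.35355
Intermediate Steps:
B(a) = √2*√a (B(a) = √(2*a) = √2*√a)
f = √2/4 (f = 1/(√2*√4) = 1/(√2*2) = 1/(2*√2) = √2/4 ≈ 0.35355)
f*(-1) = (√2/4)*(-1) = -√2/4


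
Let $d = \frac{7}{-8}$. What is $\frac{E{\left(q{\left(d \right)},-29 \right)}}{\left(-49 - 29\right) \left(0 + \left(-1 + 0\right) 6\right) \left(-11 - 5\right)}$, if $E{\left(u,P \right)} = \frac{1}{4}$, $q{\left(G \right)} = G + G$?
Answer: $- \frac{1}{29952} \approx -3.3387 \cdot 10^{-5}$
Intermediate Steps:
$d = - \frac{7}{8}$ ($d = 7 \left(- \frac{1}{8}\right) = - \frac{7}{8} \approx -0.875$)
$q{\left(G \right)} = 2 G$
$E{\left(u,P \right)} = \frac{1}{4}$
$\frac{E{\left(q{\left(d \right)},-29 \right)}}{\left(-49 - 29\right) \left(0 + \left(-1 + 0\right) 6\right) \left(-11 - 5\right)} = \frac{1}{4 \left(-49 - 29\right) \left(0 + \left(-1 + 0\right) 6\right) \left(-11 - 5\right)} = \frac{1}{4 \left(- 78 \left(0 - 6\right) \left(-16\right)\right)} = \frac{1}{4 \left(- 78 \left(\left(-6\right) \left(-16\right)\right)\right)} = \frac{1}{4 \left(\left(-78\right) 96\right)} = \frac{1}{4 \left(-7488\right)} = \frac{1}{4} \left(- \frac{1}{7488}\right) = - \frac{1}{29952}$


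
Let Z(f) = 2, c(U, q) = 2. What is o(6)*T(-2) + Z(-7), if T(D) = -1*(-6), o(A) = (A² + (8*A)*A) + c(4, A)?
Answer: 1958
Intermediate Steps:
o(A) = 2 + 9*A² (o(A) = (A² + (8*A)*A) + 2 = (A² + 8*A²) + 2 = 9*A² + 2 = 2 + 9*A²)
T(D) = 6
o(6)*T(-2) + Z(-7) = (2 + 9*6²)*6 + 2 = (2 + 9*36)*6 + 2 = (2 + 324)*6 + 2 = 326*6 + 2 = 1956 + 2 = 1958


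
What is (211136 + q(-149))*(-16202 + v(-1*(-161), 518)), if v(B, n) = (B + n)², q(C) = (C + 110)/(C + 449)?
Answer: 9392146927493/100 ≈ 9.3921e+10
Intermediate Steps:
q(C) = (110 + C)/(449 + C)
(211136 + q(-149))*(-16202 + v(-1*(-161), 518)) = (211136 + (110 - 149)/(449 - 149))*(-16202 + (-1*(-161) + 518)²) = (211136 - 39/300)*(-16202 + (161 + 518)²) = (211136 + (1/300)*(-39))*(-16202 + 679²) = (211136 - 13/100)*(-16202 + 461041) = (21113587/100)*444839 = 9392146927493/100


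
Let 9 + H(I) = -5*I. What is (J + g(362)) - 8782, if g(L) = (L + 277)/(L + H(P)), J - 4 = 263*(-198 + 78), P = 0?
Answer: -14238675/353 ≈ -40336.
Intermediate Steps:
H(I) = -9 - 5*I
J = -31556 (J = 4 + 263*(-198 + 78) = 4 + 263*(-120) = 4 - 31560 = -31556)
g(L) = (277 + L)/(-9 + L) (g(L) = (L + 277)/(L + (-9 - 5*0)) = (277 + L)/(L + (-9 + 0)) = (277 + L)/(L - 9) = (277 + L)/(-9 + L))
(J + g(362)) - 8782 = (-31556 + (277 + 362)/(-9 + 362)) - 8782 = (-31556 + 639/353) - 8782 = -11138629/353 - 8782 = -14238675/353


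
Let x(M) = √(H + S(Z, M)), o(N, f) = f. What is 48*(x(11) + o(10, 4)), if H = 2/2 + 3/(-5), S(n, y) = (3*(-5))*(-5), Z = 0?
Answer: 192 + 48*√1885/5 ≈ 608.80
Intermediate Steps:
S(n, y) = 75 (S(n, y) = -15*(-5) = 75)
H = ⅖ (H = 2*(½) + 3*(-⅕) = 1 - ⅗ = ⅖ ≈ 0.40000)
x(M) = √1885/5 (x(M) = √(⅖ + 75) = √(377/5) = √1885/5)
48*(x(11) + o(10, 4)) = 48*(√1885/5 + 4) = 48*(4 + √1885/5) = 192 + 48*√1885/5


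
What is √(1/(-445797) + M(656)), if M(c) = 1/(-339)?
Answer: 2*I*√208093779762/16791687 ≈ 0.054333*I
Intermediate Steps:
M(c) = -1/339
√(1/(-445797) + M(656)) = √(1/(-445797) - 1/339) = √(-1/445797 - 1/339) = √(-148712/50375061) = 2*I*√208093779762/16791687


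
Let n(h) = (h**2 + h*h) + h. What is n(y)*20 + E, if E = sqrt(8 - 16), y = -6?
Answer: 1320 + 2*I*sqrt(2) ≈ 1320.0 + 2.8284*I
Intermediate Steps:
n(h) = h + 2*h**2 (n(h) = (h**2 + h**2) + h = 2*h**2 + h = h + 2*h**2)
E = 2*I*sqrt(2) (E = sqrt(-8) = 2*I*sqrt(2) ≈ 2.8284*I)
n(y)*20 + E = -6*(1 + 2*(-6))*20 + 2*I*sqrt(2) = -6*(1 - 12)*20 + 2*I*sqrt(2) = -6*(-11)*20 + 2*I*sqrt(2) = 66*20 + 2*I*sqrt(2) = 1320 + 2*I*sqrt(2)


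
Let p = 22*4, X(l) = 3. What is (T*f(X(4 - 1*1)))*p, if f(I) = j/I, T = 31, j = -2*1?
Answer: -5456/3 ≈ -1818.7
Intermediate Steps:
j = -2
f(I) = -2/I
p = 88
(T*f(X(4 - 1*1)))*p = (31*(-2/3))*88 = (31*(-2*⅓))*88 = (31*(-⅔))*88 = -62/3*88 = -5456/3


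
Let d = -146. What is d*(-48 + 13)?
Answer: 5110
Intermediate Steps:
d*(-48 + 13) = -146*(-48 + 13) = -146*(-35) = 5110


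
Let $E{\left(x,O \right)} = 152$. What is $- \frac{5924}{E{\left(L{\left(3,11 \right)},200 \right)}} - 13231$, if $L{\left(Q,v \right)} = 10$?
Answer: $- \frac{504259}{38} \approx -13270.0$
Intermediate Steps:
$- \frac{5924}{E{\left(L{\left(3,11 \right)},200 \right)}} - 13231 = - \frac{5924}{152} - 13231 = \left(-5924\right) \frac{1}{152} - 13231 = - \frac{1481}{38} - 13231 = - \frac{504259}{38}$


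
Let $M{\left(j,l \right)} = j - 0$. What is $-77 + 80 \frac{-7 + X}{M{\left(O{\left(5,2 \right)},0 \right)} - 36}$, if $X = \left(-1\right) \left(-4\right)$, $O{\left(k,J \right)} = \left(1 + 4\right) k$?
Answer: $- \frac{607}{11} \approx -55.182$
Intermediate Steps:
$O{\left(k,J \right)} = 5 k$
$M{\left(j,l \right)} = j$ ($M{\left(j,l \right)} = j + 0 = j$)
$X = 4$
$-77 + 80 \frac{-7 + X}{M{\left(O{\left(5,2 \right)},0 \right)} - 36} = -77 + 80 \frac{-7 + 4}{5 \cdot 5 - 36} = -77 + 80 \left(- \frac{3}{25 - 36}\right) = -77 + 80 \left(- \frac{3}{-11}\right) = -77 + 80 \left(\left(-3\right) \left(- \frac{1}{11}\right)\right) = -77 + 80 \cdot \frac{3}{11} = -77 + \frac{240}{11} = - \frac{607}{11}$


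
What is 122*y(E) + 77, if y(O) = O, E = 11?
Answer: 1419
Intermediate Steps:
122*y(E) + 77 = 122*11 + 77 = 1342 + 77 = 1419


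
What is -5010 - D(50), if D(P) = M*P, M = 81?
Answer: -9060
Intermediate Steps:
D(P) = 81*P
-5010 - D(50) = -5010 - 81*50 = -5010 - 1*4050 = -5010 - 4050 = -9060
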